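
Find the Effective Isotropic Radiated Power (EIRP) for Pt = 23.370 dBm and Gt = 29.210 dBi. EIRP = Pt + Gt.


EIRP = Pt + Gt = 23.370 + 29.210 = 52.58 dBm

52.58 dBm


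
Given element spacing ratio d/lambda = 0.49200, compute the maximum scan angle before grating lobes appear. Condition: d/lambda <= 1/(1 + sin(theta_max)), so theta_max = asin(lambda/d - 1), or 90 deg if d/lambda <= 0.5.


lambda/d - 1 = 1/0.49200 - 1 = 1.032520 >= 1
d/lambda <= 0.5, so the array can scan to endfire without grating lobes: theta_max = 90 deg

90 deg


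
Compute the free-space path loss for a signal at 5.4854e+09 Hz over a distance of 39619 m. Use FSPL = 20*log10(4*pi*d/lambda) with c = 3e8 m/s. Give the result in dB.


lambda = c / f = 3.0000e+08 / 5.4854e+09 = 0.05469063 m
FSPL = 20 * log10(4*pi*39619/0.05469063) = 139.2 dB

139.2 dB


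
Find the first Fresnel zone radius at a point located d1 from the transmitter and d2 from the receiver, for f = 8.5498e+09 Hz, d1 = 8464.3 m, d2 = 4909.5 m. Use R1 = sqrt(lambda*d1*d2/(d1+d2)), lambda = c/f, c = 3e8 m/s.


lambda = c / f = 3.0000e+08 / 8.5498e+09 = 0.03508854 m
R1 = sqrt(0.03508854 * 8464.3 * 4909.5 / (8464.3 + 4909.5)) = 10.44 m

10.44 m


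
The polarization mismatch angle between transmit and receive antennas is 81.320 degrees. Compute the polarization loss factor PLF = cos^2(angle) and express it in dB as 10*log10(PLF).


PLF_linear = cos^2(81.320 deg) = 0.02277557
PLF_dB = 10 * log10(0.02277557) = -16.43 dB

-16.43 dB


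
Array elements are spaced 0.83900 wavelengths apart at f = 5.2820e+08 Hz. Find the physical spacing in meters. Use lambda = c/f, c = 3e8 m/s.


lambda = c / f = 3.0000e+08 / 5.2820e+08 = 0.5679667 m
d = 0.83900 * 0.5679667 = 0.4765 m

0.4765 m


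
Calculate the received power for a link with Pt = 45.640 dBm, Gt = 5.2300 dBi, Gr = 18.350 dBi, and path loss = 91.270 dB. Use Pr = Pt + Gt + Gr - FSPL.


Pr = 45.640 + 5.2300 + 18.350 - 91.270 = -22.05 dBm

-22.05 dBm


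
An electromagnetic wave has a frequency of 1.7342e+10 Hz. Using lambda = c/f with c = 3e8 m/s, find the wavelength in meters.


lambda = c / f = 3.0000e+08 / 1.7342e+10 = 0.01730 m

0.01730 m


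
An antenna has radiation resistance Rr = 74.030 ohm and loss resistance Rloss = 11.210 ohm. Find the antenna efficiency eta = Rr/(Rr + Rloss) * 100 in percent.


eta = 74.030 / (74.030 + 11.210) * 100 = 86.85%

86.85%


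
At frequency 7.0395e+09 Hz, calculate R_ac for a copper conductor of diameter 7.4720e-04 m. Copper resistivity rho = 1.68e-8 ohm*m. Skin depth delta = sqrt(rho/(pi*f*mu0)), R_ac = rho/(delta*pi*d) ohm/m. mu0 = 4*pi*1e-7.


delta = sqrt(1.68e-8 / (pi * 7.0395e+09 * 4*pi*1e-7)) = 7.775062e-07 m
R_ac = 1.68e-8 / (7.775062e-07 * pi * 7.4720e-04) = 9.205 ohm/m

9.205 ohm/m


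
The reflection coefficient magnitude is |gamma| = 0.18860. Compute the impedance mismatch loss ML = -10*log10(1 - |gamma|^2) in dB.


ML = -10 * log10(1 - 0.18860^2) = -10 * log10(0.96443004) = 0.1573 dB

0.1573 dB


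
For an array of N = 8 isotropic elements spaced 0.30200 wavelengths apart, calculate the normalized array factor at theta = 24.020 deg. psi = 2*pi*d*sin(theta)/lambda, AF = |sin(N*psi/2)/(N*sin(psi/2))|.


psi = 2*pi*0.30200*sin(24.020 deg) = 0.7723968 rad
AF = |sin(8*0.7723968/2) / (8*sin(0.7723968/2))| = 0.01725

0.01725


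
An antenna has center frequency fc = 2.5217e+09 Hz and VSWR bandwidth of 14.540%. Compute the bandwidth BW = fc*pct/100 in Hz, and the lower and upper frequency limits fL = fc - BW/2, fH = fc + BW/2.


BW = 2.5217e+09 * 14.540/100 = 3.666552e+08 Hz
fL = 2.5217e+09 - 3.666552e+08/2 = 2.338e+09 Hz
fH = 2.5217e+09 + 3.666552e+08/2 = 2.705e+09 Hz

BW=3.667e+08 Hz, fL=2.338e+09 Hz, fH=2.705e+09 Hz


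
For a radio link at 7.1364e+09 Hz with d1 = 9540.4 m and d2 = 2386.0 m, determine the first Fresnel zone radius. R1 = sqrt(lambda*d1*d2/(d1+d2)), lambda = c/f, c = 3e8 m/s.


lambda = c / f = 3.0000e+08 / 7.1364e+09 = 0.04203800 m
R1 = sqrt(0.04203800 * 9540.4 * 2386.0 / (9540.4 + 2386.0)) = 8.957 m

8.957 m


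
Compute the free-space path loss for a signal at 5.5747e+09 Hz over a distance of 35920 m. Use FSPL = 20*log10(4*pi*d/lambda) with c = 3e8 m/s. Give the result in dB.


lambda = c / f = 3.0000e+08 / 5.5747e+09 = 0.05381456 m
FSPL = 20 * log10(4*pi*35920/0.05381456) = 138.5 dB

138.5 dB


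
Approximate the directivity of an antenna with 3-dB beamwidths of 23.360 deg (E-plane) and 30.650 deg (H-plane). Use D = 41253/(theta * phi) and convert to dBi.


D_linear = 41253 / (23.360 * 30.650) = 57.61721
D_dBi = 10 * log10(57.61721) = 17.61 dBi

17.61 dBi


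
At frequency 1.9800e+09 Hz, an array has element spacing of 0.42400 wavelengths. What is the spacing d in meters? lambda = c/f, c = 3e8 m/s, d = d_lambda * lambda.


lambda = c / f = 3.0000e+08 / 1.9800e+09 = 0.1515152 m
d = 0.42400 * 0.1515152 = 0.06424 m

0.06424 m


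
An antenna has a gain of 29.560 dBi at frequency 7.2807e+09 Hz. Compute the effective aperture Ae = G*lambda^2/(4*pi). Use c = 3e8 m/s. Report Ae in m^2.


lambda = c / f = 3.0000e+08 / 7.2807e+09 = 0.04120483 m
G_linear = 10^(29.560/10) = 903.6495
Ae = G_linear * lambda^2 / (4*pi) = 903.6495 * 0.04120483^2 / (4*pi) = 0.1221 m^2

0.1221 m^2


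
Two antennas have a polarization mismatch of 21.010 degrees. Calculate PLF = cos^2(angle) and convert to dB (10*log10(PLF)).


PLF_linear = cos^2(21.010 deg) = 0.8714556
PLF_dB = 10 * log10(0.8714556) = -0.5975 dB

-0.5975 dB


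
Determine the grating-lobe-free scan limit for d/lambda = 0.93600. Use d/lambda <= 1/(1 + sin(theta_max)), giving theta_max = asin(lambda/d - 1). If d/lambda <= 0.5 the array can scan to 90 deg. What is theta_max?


lambda/d - 1 = 1/0.93600 - 1 = 0.06837607
theta_max = asin(0.06837607) = 3.921 deg

3.921 deg


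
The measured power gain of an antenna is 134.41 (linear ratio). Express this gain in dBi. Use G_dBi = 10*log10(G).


G_dBi = 10 * log10(134.41) = 21.28 dBi

21.28 dBi


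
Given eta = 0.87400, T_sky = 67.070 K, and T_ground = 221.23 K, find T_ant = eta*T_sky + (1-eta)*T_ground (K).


T_ant = 0.87400 * 67.070 + (1 - 0.87400) * 221.23 = 86.49 K

86.49 K


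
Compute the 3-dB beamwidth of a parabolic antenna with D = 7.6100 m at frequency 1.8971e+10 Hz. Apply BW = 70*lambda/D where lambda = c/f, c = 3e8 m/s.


lambda = c / f = 3.0000e+08 / 1.8971e+10 = 0.01581361 m
BW = 70 * 0.01581361 / 7.6100 = 0.1455 deg

0.1455 deg


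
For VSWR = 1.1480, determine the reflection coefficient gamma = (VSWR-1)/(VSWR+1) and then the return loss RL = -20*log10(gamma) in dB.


gamma = (1.1480 - 1) / (1.1480 + 1) = 0.06890130
RL = -20 * log10(0.06890130) = 23.24 dB

23.24 dB


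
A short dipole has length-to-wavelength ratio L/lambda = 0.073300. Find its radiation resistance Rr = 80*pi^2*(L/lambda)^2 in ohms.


Rr = 80 * pi^2 * (0.073300)^2 = 80 * 9.869604 * 5.372890e-03 = 4.242 ohm

4.242 ohm


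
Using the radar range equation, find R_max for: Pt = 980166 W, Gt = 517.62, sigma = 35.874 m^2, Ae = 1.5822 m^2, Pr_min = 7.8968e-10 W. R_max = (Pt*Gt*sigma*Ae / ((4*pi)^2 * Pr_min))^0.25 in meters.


R^4 = 980166*517.62*35.874*1.5822 / ((4*pi)^2 * 7.8968e-10) = 2.309303e+17
R_max = 2.309303e+17^0.25 = 21921 m

21921 m


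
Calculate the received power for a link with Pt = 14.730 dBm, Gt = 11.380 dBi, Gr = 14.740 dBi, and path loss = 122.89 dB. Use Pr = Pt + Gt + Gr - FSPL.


Pr = 14.730 + 11.380 + 14.740 - 122.89 = -82.04 dBm

-82.04 dBm


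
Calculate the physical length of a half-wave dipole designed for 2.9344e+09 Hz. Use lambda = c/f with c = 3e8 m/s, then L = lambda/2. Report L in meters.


lambda = c / f = 3.0000e+08 / 2.9344e+09 = 0.1022356 m
L = lambda / 2 = 0.1022356 / 2 = 0.05112 m

0.05112 m


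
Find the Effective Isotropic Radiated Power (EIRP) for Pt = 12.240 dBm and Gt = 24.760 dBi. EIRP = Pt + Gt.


EIRP = Pt + Gt = 12.240 + 24.760 = 37.00 dBm

37.00 dBm


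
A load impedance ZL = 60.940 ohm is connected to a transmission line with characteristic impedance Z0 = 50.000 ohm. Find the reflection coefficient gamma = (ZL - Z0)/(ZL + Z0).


gamma = (60.940 - 50.000) / (60.940 + 50.000) = 0.09861

0.09861


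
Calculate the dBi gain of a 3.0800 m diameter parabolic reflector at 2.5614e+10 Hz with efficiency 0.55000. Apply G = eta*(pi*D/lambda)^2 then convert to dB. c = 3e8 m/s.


lambda = c / f = 3.0000e+08 / 2.5614e+10 = 0.01171234 m
G_linear = 0.55000 * (pi * 3.0800 / 0.01171234)^2 = 375384.7
G_dBi = 10 * log10(375384.7) = 55.74 dBi

55.74 dBi


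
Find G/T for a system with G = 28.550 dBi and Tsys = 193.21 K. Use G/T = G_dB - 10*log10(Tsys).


G/T = 28.550 - 10*log10(193.21) = 28.550 - 22.86030 = 5.690 dB/K

5.690 dB/K


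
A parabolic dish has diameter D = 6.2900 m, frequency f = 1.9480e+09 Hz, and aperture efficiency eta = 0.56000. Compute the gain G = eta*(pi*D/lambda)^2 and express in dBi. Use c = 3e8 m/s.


lambda = c / f = 3.0000e+08 / 1.9480e+09 = 0.1540041 m
G_linear = 0.56000 * (pi * 6.2900 / 0.1540041)^2 = 9219.864
G_dBi = 10 * log10(9219.864) = 39.65 dBi

39.65 dBi


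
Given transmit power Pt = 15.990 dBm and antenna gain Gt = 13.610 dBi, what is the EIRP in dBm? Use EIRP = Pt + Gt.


EIRP = Pt + Gt = 15.990 + 13.610 = 29.60 dBm

29.60 dBm


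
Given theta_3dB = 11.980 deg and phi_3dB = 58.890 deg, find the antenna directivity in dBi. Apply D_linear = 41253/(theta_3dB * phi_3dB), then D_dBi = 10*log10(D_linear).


D_linear = 41253 / (11.980 * 58.890) = 58.47324
D_dBi = 10 * log10(58.47324) = 17.67 dBi

17.67 dBi


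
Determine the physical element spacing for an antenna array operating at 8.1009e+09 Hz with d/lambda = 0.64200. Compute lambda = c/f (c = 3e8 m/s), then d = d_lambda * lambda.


lambda = c / f = 3.0000e+08 / 8.1009e+09 = 0.03703292 m
d = 0.64200 * 0.03703292 = 0.02378 m

0.02378 m


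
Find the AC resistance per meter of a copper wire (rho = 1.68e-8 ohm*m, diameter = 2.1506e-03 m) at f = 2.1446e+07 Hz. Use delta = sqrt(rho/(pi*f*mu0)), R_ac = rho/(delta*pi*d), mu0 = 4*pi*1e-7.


delta = sqrt(1.68e-8 / (pi * 2.1446e+07 * 4*pi*1e-7)) = 1.408645e-05 m
R_ac = 1.68e-8 / (1.408645e-05 * pi * 2.1506e-03) = 0.1765 ohm/m

0.1765 ohm/m


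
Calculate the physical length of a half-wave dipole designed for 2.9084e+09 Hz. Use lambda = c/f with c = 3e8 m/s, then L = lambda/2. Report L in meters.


lambda = c / f = 3.0000e+08 / 2.9084e+09 = 0.1031495 m
L = lambda / 2 = 0.1031495 / 2 = 0.05157 m

0.05157 m


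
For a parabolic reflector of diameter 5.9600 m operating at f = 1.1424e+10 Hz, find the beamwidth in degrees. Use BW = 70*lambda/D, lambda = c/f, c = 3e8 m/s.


lambda = c / f = 3.0000e+08 / 1.1424e+10 = 0.02626050 m
BW = 70 * 0.02626050 / 5.9600 = 0.3084 deg

0.3084 deg


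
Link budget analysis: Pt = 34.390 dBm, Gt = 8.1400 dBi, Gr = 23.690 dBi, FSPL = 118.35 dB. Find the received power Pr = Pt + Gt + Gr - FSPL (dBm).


Pr = 34.390 + 8.1400 + 23.690 - 118.35 = -52.13 dBm

-52.13 dBm


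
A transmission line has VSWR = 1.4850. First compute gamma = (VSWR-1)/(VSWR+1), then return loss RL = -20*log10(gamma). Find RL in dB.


gamma = (1.4850 - 1) / (1.4850 + 1) = 0.1951710
RL = -20 * log10(0.1951710) = 14.19 dB

14.19 dB


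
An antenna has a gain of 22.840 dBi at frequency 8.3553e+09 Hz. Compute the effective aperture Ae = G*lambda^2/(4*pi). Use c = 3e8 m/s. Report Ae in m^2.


lambda = c / f = 3.0000e+08 / 8.3553e+09 = 0.03590535 m
G_linear = 10^(22.840/10) = 192.3092
Ae = G_linear * lambda^2 / (4*pi) = 192.3092 * 0.03590535^2 / (4*pi) = 0.01973 m^2

0.01973 m^2


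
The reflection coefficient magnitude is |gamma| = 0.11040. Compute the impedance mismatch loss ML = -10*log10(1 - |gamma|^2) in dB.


ML = -10 * log10(1 - 0.11040^2) = -10 * log10(0.98781184) = 0.05326 dB

0.05326 dB


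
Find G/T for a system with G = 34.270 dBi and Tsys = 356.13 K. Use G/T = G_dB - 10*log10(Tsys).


G/T = 34.270 - 10*log10(356.13) = 34.270 - 25.51609 = 8.754 dB/K

8.754 dB/K


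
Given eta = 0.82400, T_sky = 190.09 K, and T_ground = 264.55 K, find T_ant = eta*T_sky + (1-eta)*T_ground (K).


T_ant = 0.82400 * 190.09 + (1 - 0.82400) * 264.55 = 203.2 K

203.2 K


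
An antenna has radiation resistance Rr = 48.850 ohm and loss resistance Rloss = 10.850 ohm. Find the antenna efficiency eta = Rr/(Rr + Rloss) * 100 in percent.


eta = 48.850 / (48.850 + 10.850) * 100 = 81.83%

81.83%


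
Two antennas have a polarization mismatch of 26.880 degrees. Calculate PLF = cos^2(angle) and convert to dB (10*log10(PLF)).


PLF_linear = cos^2(26.880 deg) = 0.7955844
PLF_dB = 10 * log10(0.7955844) = -0.9931 dB

-0.9931 dB


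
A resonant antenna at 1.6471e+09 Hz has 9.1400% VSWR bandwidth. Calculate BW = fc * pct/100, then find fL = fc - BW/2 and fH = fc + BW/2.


BW = 1.6471e+09 * 9.1400/100 = 1.505449e+08 Hz
fL = 1.6471e+09 - 1.505449e+08/2 = 1.572e+09 Hz
fH = 1.6471e+09 + 1.505449e+08/2 = 1.722e+09 Hz

BW=1.505e+08 Hz, fL=1.572e+09 Hz, fH=1.722e+09 Hz


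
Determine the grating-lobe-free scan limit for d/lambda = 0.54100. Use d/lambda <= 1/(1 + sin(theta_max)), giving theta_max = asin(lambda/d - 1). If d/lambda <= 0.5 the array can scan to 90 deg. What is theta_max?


lambda/d - 1 = 1/0.54100 - 1 = 0.8484288
theta_max = asin(0.8484288) = 58.04 deg

58.04 deg


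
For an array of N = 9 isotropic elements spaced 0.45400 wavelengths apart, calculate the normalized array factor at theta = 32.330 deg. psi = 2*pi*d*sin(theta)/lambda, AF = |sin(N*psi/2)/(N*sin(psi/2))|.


psi = 2*pi*0.45400*sin(32.330 deg) = 1.525538 rad
AF = |sin(9*1.525538/2) / (9*sin(1.525538/2))| = 0.08836

0.08836


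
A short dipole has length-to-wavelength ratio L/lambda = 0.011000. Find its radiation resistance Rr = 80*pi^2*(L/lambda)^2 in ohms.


Rr = 80 * pi^2 * (0.011000)^2 = 80 * 9.869604 * 1.210000e-04 = 0.09554 ohm

0.09554 ohm


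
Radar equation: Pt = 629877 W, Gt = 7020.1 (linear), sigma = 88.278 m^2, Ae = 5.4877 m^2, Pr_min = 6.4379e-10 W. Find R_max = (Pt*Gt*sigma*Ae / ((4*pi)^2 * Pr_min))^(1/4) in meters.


R^4 = 629877*7020.1*88.278*5.4877 / ((4*pi)^2 * 6.4379e-10) = 2.107065e+19
R_max = 2.107065e+19^0.25 = 67752 m

67752 m


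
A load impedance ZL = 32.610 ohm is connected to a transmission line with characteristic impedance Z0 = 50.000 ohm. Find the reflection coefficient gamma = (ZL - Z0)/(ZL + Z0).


gamma = (32.610 - 50.000) / (32.610 + 50.000) = -0.2105

-0.2105


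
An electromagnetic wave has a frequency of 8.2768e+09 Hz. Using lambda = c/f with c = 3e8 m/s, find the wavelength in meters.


lambda = c / f = 3.0000e+08 / 8.2768e+09 = 0.03625 m

0.03625 m


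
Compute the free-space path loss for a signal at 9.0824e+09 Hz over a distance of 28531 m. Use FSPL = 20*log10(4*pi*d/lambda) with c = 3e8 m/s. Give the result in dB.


lambda = c / f = 3.0000e+08 / 9.0824e+09 = 0.03303092 m
FSPL = 20 * log10(4*pi*28531/0.03303092) = 140.7 dB

140.7 dB


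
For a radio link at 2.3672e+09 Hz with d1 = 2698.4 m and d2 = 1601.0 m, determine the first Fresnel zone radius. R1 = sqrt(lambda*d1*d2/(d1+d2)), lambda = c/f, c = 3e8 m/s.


lambda = c / f = 3.0000e+08 / 2.3672e+09 = 0.1267320 m
R1 = sqrt(0.1267320 * 2698.4 * 1601.0 / (2698.4 + 1601.0)) = 11.28 m

11.28 m


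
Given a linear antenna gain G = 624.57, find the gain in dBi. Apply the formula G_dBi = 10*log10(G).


G_dBi = 10 * log10(624.57) = 27.96 dBi

27.96 dBi


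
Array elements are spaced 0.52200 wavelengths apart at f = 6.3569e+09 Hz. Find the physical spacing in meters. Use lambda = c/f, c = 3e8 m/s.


lambda = c / f = 3.0000e+08 / 6.3569e+09 = 0.04719281 m
d = 0.52200 * 0.04719281 = 0.02463 m

0.02463 m


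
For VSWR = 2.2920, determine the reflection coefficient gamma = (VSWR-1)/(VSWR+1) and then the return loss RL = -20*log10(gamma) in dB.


gamma = (2.2920 - 1) / (2.2920 + 1) = 0.3924666
RL = -20 * log10(0.3924666) = 8.124 dB

8.124 dB


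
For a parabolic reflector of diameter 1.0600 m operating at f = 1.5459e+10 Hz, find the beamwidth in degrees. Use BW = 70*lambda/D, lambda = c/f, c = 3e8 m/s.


lambda = c / f = 3.0000e+08 / 1.5459e+10 = 0.01940617 m
BW = 70 * 0.01940617 / 1.0600 = 1.282 deg

1.282 deg


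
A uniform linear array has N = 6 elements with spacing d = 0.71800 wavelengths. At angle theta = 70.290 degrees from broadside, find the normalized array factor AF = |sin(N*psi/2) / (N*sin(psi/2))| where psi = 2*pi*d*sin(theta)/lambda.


psi = 2*pi*0.71800*sin(70.290 deg) = 4.247016 rad
AF = |sin(6*4.247016/2) / (6*sin(4.247016/2))| = 0.03403

0.03403


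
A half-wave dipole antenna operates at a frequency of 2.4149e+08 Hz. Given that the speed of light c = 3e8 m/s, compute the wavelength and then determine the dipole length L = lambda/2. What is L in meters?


lambda = c / f = 3.0000e+08 / 2.4149e+08 = 1.242287 m
L = lambda / 2 = 1.242287 / 2 = 0.6211 m

0.6211 m


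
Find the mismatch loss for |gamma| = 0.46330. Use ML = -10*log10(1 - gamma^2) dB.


ML = -10 * log10(1 - 0.46330^2) = -10 * log10(0.78535311) = 1.049 dB

1.049 dB


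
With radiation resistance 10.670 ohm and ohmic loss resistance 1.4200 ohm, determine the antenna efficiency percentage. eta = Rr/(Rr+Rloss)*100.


eta = 10.670 / (10.670 + 1.4200) * 100 = 88.25%

88.25%


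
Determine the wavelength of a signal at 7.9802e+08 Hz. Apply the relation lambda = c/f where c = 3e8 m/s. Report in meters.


lambda = c / f = 3.0000e+08 / 7.9802e+08 = 0.3759 m

0.3759 m


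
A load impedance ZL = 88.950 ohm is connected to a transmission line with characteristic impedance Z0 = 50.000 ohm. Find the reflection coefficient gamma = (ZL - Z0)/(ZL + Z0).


gamma = (88.950 - 50.000) / (88.950 + 50.000) = 0.2803

0.2803


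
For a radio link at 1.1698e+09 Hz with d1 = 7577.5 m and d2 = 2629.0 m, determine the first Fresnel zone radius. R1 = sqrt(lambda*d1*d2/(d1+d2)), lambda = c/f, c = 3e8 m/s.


lambda = c / f = 3.0000e+08 / 1.1698e+09 = 0.2564541 m
R1 = sqrt(0.2564541 * 7577.5 * 2629.0 / (7577.5 + 2629.0)) = 22.37 m

22.37 m


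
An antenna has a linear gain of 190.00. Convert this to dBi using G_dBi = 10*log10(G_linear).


G_dBi = 10 * log10(190.00) = 22.79 dBi

22.79 dBi


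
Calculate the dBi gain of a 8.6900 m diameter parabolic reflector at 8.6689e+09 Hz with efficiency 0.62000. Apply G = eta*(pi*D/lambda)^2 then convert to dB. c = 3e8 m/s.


lambda = c / f = 3.0000e+08 / 8.6689e+09 = 0.03460647 m
G_linear = 0.62000 * (pi * 8.6900 / 0.03460647)^2 = 385848.1
G_dBi = 10 * log10(385848.1) = 55.86 dBi

55.86 dBi


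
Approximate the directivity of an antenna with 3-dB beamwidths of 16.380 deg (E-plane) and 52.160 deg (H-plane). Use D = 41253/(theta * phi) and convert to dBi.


D_linear = 41253 / (16.380 * 52.160) = 48.28409
D_dBi = 10 * log10(48.28409) = 16.84 dBi

16.84 dBi


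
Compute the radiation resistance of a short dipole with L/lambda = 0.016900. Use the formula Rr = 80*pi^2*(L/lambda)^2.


Rr = 80 * pi^2 * (0.016900)^2 = 80 * 9.869604 * 2.856100e-04 = 0.2255 ohm

0.2255 ohm


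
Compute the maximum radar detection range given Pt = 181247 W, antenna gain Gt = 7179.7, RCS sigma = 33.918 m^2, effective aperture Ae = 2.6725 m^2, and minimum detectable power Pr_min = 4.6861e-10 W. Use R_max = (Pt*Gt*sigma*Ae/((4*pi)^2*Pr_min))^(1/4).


R^4 = 181247*7179.7*33.918*2.6725 / ((4*pi)^2 * 4.6861e-10) = 1.594020e+18
R_max = 1.594020e+18^0.25 = 35532 m

35532 m


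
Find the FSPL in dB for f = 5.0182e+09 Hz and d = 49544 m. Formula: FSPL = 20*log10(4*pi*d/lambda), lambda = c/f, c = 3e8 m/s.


lambda = c / f = 3.0000e+08 / 5.0182e+09 = 0.05978239 m
FSPL = 20 * log10(4*pi*49544/0.05978239) = 140.4 dB

140.4 dB


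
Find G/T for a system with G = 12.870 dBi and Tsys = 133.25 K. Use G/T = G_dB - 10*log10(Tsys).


G/T = 12.870 - 10*log10(133.25) = 12.870 - 21.24667 = -8.377 dB/K

-8.377 dB/K


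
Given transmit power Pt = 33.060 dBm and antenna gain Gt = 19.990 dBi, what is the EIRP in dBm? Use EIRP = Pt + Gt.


EIRP = Pt + Gt = 33.060 + 19.990 = 53.05 dBm

53.05 dBm


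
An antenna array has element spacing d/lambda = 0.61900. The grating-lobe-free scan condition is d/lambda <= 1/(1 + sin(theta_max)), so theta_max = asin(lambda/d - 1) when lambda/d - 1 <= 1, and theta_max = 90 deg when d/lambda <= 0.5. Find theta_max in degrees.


lambda/d - 1 = 1/0.61900 - 1 = 0.6155089
theta_max = asin(0.6155089) = 37.99 deg

37.99 deg


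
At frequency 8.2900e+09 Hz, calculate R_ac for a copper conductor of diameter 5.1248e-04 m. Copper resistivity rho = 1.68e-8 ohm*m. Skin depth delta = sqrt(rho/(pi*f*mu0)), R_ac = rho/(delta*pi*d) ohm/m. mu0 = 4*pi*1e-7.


delta = sqrt(1.68e-8 / (pi * 8.2900e+09 * 4*pi*1e-7)) = 7.164692e-07 m
R_ac = 1.68e-8 / (7.164692e-07 * pi * 5.1248e-04) = 14.56 ohm/m

14.56 ohm/m


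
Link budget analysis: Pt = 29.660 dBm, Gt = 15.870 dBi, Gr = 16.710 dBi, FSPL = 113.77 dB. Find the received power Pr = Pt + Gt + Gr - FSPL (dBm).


Pr = 29.660 + 15.870 + 16.710 - 113.77 = -51.53 dBm

-51.53 dBm


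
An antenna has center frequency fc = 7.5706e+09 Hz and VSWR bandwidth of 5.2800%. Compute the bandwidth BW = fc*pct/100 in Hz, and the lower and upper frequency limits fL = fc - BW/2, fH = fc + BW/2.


BW = 7.5706e+09 * 5.2800/100 = 3.997277e+08 Hz
fL = 7.5706e+09 - 3.997277e+08/2 = 7.371e+09 Hz
fH = 7.5706e+09 + 3.997277e+08/2 = 7.770e+09 Hz

BW=3.997e+08 Hz, fL=7.371e+09 Hz, fH=7.770e+09 Hz


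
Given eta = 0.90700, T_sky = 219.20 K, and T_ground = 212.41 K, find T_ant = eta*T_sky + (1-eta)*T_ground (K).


T_ant = 0.90700 * 219.20 + (1 - 0.90700) * 212.41 = 218.6 K

218.6 K


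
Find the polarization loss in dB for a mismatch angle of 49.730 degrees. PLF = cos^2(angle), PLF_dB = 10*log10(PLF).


PLF_linear = cos^2(49.730 deg) = 0.4178205
PLF_dB = 10 * log10(0.4178205) = -3.790 dB

-3.790 dB


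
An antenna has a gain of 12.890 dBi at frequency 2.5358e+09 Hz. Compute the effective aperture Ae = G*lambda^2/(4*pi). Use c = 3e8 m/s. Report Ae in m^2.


lambda = c / f = 3.0000e+08 / 2.5358e+09 = 0.1183059 m
G_linear = 10^(12.890/10) = 19.45360
Ae = G_linear * lambda^2 / (4*pi) = 19.45360 * 0.1183059^2 / (4*pi) = 0.02167 m^2

0.02167 m^2


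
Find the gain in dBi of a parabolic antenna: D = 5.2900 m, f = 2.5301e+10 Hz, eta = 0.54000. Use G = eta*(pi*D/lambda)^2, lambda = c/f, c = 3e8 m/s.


lambda = c / f = 3.0000e+08 / 2.5301e+10 = 0.01185724 m
G_linear = 0.54000 * (pi * 5.2900 / 0.01185724)^2 = 1.060810e+06
G_dBi = 10 * log10(1.060810e+06) = 60.26 dBi

60.26 dBi


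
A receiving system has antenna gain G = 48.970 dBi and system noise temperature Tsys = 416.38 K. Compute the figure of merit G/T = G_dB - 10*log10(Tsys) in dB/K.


G/T = 48.970 - 10*log10(416.38) = 48.970 - 26.19490 = 22.78 dB/K

22.78 dB/K


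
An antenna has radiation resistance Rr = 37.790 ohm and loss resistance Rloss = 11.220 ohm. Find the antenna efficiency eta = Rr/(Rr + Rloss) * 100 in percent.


eta = 37.790 / (37.790 + 11.220) * 100 = 77.11%

77.11%


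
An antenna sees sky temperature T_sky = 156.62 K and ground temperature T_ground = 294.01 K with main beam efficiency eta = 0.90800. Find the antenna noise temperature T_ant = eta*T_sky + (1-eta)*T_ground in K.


T_ant = 0.90800 * 156.62 + (1 - 0.90800) * 294.01 = 169.3 K

169.3 K


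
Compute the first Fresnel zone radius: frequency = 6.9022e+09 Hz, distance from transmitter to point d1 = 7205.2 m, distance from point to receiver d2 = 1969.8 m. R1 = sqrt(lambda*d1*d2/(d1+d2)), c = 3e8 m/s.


lambda = c / f = 3.0000e+08 / 6.9022e+09 = 0.04346440 m
R1 = sqrt(0.04346440 * 7205.2 * 1969.8 / (7205.2 + 1969.8)) = 8.200 m

8.200 m


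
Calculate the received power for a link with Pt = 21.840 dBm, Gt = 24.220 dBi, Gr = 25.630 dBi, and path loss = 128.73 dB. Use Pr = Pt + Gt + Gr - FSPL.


Pr = 21.840 + 24.220 + 25.630 - 128.73 = -57.04 dBm

-57.04 dBm


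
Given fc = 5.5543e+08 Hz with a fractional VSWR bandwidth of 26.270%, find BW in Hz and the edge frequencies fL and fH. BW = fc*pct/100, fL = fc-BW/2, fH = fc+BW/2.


BW = 5.5543e+08 * 26.270/100 = 1.459115e+08 Hz
fL = 5.5543e+08 - 1.459115e+08/2 = 4.825e+08 Hz
fH = 5.5543e+08 + 1.459115e+08/2 = 6.284e+08 Hz

BW=1.459e+08 Hz, fL=4.825e+08 Hz, fH=6.284e+08 Hz


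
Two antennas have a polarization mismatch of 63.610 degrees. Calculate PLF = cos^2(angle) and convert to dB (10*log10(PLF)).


PLF_linear = cos^2(63.610 deg) = 0.1975614
PLF_dB = 10 * log10(0.1975614) = -7.043 dB

-7.043 dB


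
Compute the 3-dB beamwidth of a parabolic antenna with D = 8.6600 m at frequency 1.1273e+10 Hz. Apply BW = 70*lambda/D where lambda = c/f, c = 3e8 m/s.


lambda = c / f = 3.0000e+08 / 1.1273e+10 = 0.02661226 m
BW = 70 * 0.02661226 / 8.6600 = 0.2151 deg

0.2151 deg


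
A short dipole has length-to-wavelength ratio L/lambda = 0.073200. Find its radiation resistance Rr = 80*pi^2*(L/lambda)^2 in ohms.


Rr = 80 * pi^2 * (0.073200)^2 = 80 * 9.869604 * 5.358240e-03 = 4.231 ohm

4.231 ohm


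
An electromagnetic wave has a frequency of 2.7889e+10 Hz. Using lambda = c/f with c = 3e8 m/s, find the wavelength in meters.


lambda = c / f = 3.0000e+08 / 2.7889e+10 = 0.01076 m

0.01076 m


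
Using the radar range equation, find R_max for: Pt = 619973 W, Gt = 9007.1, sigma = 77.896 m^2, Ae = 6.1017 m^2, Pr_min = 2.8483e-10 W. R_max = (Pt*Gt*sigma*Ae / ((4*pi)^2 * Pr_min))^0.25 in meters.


R^4 = 619973*9007.1*77.896*6.1017 / ((4*pi)^2 * 2.8483e-10) = 5.900901e+19
R_max = 5.900901e+19^0.25 = 87645 m

87645 m


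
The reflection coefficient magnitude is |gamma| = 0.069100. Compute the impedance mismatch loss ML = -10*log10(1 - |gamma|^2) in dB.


ML = -10 * log10(1 - 0.069100^2) = -10 * log10(0.99522519) = 0.02079 dB

0.02079 dB


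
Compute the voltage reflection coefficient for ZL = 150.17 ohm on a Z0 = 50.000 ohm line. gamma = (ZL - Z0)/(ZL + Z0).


gamma = (150.17 - 50.000) / (150.17 + 50.000) = 0.5004

0.5004


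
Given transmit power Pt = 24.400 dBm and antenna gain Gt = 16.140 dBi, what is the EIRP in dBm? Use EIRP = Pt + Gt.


EIRP = Pt + Gt = 24.400 + 16.140 = 40.54 dBm

40.54 dBm


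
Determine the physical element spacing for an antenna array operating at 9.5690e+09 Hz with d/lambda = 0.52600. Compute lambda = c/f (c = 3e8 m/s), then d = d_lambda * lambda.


lambda = c / f = 3.0000e+08 / 9.5690e+09 = 0.03135124 m
d = 0.52600 * 0.03135124 = 0.01649 m

0.01649 m


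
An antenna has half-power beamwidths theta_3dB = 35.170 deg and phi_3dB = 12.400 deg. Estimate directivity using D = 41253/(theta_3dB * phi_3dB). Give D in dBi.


D_linear = 41253 / (35.170 * 12.400) = 94.59354
D_dBi = 10 * log10(94.59354) = 19.76 dBi

19.76 dBi


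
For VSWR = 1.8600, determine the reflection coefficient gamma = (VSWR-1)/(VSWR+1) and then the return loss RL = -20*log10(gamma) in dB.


gamma = (1.8600 - 1) / (1.8600 + 1) = 0.3006993
RL = -20 * log10(0.3006993) = 10.44 dB

10.44 dB


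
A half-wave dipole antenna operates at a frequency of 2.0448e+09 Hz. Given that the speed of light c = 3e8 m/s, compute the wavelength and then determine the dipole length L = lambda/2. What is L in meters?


lambda = c / f = 3.0000e+08 / 2.0448e+09 = 0.1467136 m
L = lambda / 2 = 0.1467136 / 2 = 0.07336 m

0.07336 m


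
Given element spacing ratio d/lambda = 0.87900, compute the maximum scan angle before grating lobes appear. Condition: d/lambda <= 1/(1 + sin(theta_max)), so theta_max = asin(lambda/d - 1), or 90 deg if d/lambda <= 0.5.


lambda/d - 1 = 1/0.87900 - 1 = 0.1376564
theta_max = asin(0.1376564) = 7.912 deg

7.912 deg


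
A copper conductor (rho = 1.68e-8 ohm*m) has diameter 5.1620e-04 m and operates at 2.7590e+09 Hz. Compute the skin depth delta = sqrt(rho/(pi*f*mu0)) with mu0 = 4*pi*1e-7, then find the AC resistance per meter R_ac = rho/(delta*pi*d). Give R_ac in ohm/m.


delta = sqrt(1.68e-8 / (pi * 2.7590e+09 * 4*pi*1e-7)) = 1.241935e-06 m
R_ac = 1.68e-8 / (1.241935e-06 * pi * 5.1620e-04) = 8.341 ohm/m

8.341 ohm/m


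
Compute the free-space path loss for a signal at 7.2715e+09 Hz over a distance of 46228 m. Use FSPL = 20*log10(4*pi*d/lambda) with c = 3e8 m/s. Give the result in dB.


lambda = c / f = 3.0000e+08 / 7.2715e+09 = 0.04125696 m
FSPL = 20 * log10(4*pi*46228/0.04125696) = 143.0 dB

143.0 dB


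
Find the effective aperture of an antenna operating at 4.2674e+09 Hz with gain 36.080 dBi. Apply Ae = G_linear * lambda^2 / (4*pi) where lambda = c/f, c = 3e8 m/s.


lambda = c / f = 3.0000e+08 / 4.2674e+09 = 0.07030042 m
G_linear = 10^(36.080/10) = 4055.085
Ae = G_linear * lambda^2 / (4*pi) = 4055.085 * 0.07030042^2 / (4*pi) = 1.595 m^2

1.595 m^2


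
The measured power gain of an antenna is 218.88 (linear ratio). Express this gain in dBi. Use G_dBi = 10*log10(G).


G_dBi = 10 * log10(218.88) = 23.40 dBi

23.40 dBi


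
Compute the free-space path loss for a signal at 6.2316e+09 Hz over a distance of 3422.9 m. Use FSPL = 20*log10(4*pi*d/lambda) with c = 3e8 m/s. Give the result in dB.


lambda = c / f = 3.0000e+08 / 6.2316e+09 = 0.04814173 m
FSPL = 20 * log10(4*pi*3422.9/0.04814173) = 119.0 dB

119.0 dB


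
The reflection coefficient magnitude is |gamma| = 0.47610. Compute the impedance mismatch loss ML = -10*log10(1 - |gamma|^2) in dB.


ML = -10 * log10(1 - 0.47610^2) = -10 * log10(0.77332879) = 1.116 dB

1.116 dB


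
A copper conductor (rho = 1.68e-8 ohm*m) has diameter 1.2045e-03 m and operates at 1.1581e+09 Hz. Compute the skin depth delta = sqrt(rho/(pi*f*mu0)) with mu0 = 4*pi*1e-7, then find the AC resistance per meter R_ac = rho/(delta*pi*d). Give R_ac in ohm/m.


delta = sqrt(1.68e-8 / (pi * 1.1581e+09 * 4*pi*1e-7)) = 1.916910e-06 m
R_ac = 1.68e-8 / (1.916910e-06 * pi * 1.2045e-03) = 2.316 ohm/m

2.316 ohm/m


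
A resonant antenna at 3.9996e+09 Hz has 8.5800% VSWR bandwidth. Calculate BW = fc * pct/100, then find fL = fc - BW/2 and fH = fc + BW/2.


BW = 3.9996e+09 * 8.5800/100 = 3.431657e+08 Hz
fL = 3.9996e+09 - 3.431657e+08/2 = 3.828e+09 Hz
fH = 3.9996e+09 + 3.431657e+08/2 = 4.171e+09 Hz

BW=3.432e+08 Hz, fL=3.828e+09 Hz, fH=4.171e+09 Hz


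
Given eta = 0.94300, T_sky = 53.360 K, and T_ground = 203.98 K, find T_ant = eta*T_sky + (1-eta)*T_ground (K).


T_ant = 0.94300 * 53.360 + (1 - 0.94300) * 203.98 = 61.95 K

61.95 K


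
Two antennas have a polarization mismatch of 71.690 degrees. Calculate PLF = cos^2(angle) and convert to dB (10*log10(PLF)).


PLF_linear = cos^2(71.690 deg) = 0.09869535
PLF_dB = 10 * log10(0.09869535) = -10.06 dB

-10.06 dB


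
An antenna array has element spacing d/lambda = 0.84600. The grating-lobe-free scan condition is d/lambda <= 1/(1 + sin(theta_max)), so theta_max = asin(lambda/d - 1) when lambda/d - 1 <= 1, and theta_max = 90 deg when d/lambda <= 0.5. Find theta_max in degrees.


lambda/d - 1 = 1/0.84600 - 1 = 0.1820331
theta_max = asin(0.1820331) = 10.49 deg

10.49 deg


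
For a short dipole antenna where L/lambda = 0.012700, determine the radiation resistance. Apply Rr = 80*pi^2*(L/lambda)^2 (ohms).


Rr = 80 * pi^2 * (0.012700)^2 = 80 * 9.869604 * 1.612900e-04 = 0.1273 ohm

0.1273 ohm


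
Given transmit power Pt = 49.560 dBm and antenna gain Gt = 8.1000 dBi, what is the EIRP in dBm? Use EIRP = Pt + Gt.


EIRP = Pt + Gt = 49.560 + 8.1000 = 57.66 dBm

57.66 dBm


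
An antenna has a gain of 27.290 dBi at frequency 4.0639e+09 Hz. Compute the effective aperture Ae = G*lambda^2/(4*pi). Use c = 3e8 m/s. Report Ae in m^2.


lambda = c / f = 3.0000e+08 / 4.0639e+09 = 0.07382071 m
G_linear = 10^(27.290/10) = 535.7967
Ae = G_linear * lambda^2 / (4*pi) = 535.7967 * 0.07382071^2 / (4*pi) = 0.2324 m^2

0.2324 m^2


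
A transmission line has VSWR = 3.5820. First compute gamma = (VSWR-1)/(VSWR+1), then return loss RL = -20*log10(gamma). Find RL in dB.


gamma = (3.5820 - 1) / (3.5820 + 1) = 0.5635094
RL = -20 * log10(0.5635094) = 4.982 dB

4.982 dB


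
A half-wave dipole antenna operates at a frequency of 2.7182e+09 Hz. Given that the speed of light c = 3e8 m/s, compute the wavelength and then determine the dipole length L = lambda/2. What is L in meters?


lambda = c / f = 3.0000e+08 / 2.7182e+09 = 0.1103672 m
L = lambda / 2 = 0.1103672 / 2 = 0.05518 m

0.05518 m


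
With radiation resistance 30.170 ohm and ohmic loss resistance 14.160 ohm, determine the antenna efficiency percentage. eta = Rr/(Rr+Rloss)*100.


eta = 30.170 / (30.170 + 14.160) * 100 = 68.06%

68.06%


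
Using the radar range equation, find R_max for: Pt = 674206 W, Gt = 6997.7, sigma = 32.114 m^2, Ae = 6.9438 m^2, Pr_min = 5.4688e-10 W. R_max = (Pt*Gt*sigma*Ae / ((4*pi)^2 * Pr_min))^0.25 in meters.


R^4 = 674206*6997.7*32.114*6.9438 / ((4*pi)^2 * 5.4688e-10) = 1.218226e+19
R_max = 1.218226e+19^0.25 = 59079 m

59079 m


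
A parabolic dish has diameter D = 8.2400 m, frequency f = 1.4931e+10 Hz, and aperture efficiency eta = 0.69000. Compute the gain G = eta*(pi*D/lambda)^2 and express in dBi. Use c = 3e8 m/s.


lambda = c / f = 3.0000e+08 / 1.4931e+10 = 0.02009243 m
G_linear = 0.69000 * (pi * 8.2400 / 0.02009243)^2 = 1.145350e+06
G_dBi = 10 * log10(1.145350e+06) = 60.59 dBi

60.59 dBi


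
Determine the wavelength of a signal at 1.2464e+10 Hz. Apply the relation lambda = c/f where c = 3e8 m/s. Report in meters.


lambda = c / f = 3.0000e+08 / 1.2464e+10 = 0.02407 m

0.02407 m


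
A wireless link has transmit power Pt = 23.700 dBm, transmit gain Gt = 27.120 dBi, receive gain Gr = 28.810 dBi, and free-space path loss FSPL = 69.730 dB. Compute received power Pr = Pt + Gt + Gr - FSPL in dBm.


Pr = 23.700 + 27.120 + 28.810 - 69.730 = 9.90 dBm

9.90 dBm


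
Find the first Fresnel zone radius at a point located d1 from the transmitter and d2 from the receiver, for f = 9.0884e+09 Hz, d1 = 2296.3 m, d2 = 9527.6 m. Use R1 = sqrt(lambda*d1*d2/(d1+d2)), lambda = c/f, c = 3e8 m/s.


lambda = c / f = 3.0000e+08 / 9.0884e+09 = 0.03300911 m
R1 = sqrt(0.03300911 * 2296.3 * 9527.6 / (2296.3 + 9527.6)) = 7.815 m

7.815 m


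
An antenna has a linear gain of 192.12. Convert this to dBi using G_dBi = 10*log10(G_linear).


G_dBi = 10 * log10(192.12) = 22.84 dBi

22.84 dBi


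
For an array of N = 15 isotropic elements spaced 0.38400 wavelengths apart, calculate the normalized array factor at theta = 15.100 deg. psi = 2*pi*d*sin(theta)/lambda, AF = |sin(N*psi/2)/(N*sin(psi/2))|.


psi = 2*pi*0.38400*sin(15.100 deg) = 0.6285305 rad
AF = |sin(15*0.6285305/2) / (15*sin(0.6285305/2))| = 0.2157

0.2157


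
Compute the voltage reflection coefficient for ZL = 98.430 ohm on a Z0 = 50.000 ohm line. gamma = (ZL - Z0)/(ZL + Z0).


gamma = (98.430 - 50.000) / (98.430 + 50.000) = 0.3263

0.3263


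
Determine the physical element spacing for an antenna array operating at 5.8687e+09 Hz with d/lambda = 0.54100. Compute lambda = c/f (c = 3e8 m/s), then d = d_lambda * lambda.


lambda = c / f = 3.0000e+08 / 5.8687e+09 = 0.05111865 m
d = 0.54100 * 0.05111865 = 0.02766 m

0.02766 m


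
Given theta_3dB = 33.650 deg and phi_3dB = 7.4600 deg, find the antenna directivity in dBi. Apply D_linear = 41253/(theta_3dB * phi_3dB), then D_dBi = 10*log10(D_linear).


D_linear = 41253 / (33.650 * 7.4600) = 164.3356
D_dBi = 10 * log10(164.3356) = 22.16 dBi

22.16 dBi


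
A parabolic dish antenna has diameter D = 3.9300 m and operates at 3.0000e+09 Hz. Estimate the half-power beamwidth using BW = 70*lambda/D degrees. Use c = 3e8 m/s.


lambda = c / f = 3.0000e+08 / 3.0000e+09 = 0.1000000 m
BW = 70 * 0.1000000 / 3.9300 = 1.781 deg

1.781 deg


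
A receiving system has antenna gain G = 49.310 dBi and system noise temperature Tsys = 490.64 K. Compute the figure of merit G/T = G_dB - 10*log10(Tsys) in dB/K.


G/T = 49.310 - 10*log10(490.64) = 49.310 - 26.90763 = 22.40 dB/K

22.40 dB/K


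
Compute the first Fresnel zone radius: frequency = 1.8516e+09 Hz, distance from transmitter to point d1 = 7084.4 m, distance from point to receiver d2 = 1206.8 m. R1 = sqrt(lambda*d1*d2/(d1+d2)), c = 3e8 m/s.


lambda = c / f = 3.0000e+08 / 1.8516e+09 = 0.1620220 m
R1 = sqrt(0.1620220 * 7084.4 * 1206.8 / (7084.4 + 1206.8)) = 12.93 m

12.93 m


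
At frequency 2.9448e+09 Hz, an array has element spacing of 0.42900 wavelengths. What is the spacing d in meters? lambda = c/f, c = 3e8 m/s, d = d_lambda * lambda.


lambda = c / f = 3.0000e+08 / 2.9448e+09 = 0.1018745 m
d = 0.42900 * 0.1018745 = 0.04370 m

0.04370 m


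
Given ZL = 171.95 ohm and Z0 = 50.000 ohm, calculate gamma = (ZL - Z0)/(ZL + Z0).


gamma = (171.95 - 50.000) / (171.95 + 50.000) = 0.5494

0.5494


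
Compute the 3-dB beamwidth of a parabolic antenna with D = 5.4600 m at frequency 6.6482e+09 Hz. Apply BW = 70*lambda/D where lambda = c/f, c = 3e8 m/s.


lambda = c / f = 3.0000e+08 / 6.6482e+09 = 0.04512500 m
BW = 70 * 0.04512500 / 5.4600 = 0.5785 deg

0.5785 deg


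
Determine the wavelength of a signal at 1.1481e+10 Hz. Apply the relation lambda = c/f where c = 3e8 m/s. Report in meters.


lambda = c / f = 3.0000e+08 / 1.1481e+10 = 0.02613 m

0.02613 m


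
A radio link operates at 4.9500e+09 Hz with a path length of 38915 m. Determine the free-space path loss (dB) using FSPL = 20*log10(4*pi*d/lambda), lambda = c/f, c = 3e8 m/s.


lambda = c / f = 3.0000e+08 / 4.9500e+09 = 0.06060606 m
FSPL = 20 * log10(4*pi*38915/0.06060606) = 138.1 dB

138.1 dB


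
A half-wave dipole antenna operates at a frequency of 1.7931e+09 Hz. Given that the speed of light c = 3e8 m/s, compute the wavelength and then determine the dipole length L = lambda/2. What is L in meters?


lambda = c / f = 3.0000e+08 / 1.7931e+09 = 0.1673080 m
L = lambda / 2 = 0.1673080 / 2 = 0.08365 m

0.08365 m


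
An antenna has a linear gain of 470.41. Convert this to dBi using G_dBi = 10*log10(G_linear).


G_dBi = 10 * log10(470.41) = 26.72 dBi

26.72 dBi


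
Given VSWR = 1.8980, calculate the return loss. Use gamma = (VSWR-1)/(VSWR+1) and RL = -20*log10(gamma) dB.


gamma = (1.8980 - 1) / (1.8980 + 1) = 0.3098689
RL = -20 * log10(0.3098689) = 10.18 dB

10.18 dB


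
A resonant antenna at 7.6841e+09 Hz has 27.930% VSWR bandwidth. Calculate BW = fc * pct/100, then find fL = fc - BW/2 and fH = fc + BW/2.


BW = 7.6841e+09 * 27.930/100 = 2.146169e+09 Hz
fL = 7.6841e+09 - 2.146169e+09/2 = 6.611e+09 Hz
fH = 7.6841e+09 + 2.146169e+09/2 = 8.757e+09 Hz

BW=2.146e+09 Hz, fL=6.611e+09 Hz, fH=8.757e+09 Hz


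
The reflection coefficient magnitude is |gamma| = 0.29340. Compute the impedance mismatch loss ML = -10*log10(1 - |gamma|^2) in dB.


ML = -10 * log10(1 - 0.29340^2) = -10 * log10(0.91391644) = 0.3909 dB

0.3909 dB


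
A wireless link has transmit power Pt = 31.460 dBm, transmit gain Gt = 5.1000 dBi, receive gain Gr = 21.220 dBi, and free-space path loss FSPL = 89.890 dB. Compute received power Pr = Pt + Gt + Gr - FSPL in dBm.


Pr = 31.460 + 5.1000 + 21.220 - 89.890 = -32.11 dBm

-32.11 dBm


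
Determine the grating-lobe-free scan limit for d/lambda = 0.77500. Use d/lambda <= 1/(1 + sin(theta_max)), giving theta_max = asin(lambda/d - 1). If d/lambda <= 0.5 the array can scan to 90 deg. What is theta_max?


lambda/d - 1 = 1/0.77500 - 1 = 0.2903226
theta_max = asin(0.2903226) = 16.88 deg

16.88 deg


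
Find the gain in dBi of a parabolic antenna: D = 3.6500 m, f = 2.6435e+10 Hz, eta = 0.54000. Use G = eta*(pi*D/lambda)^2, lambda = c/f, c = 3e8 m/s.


lambda = c / f = 3.0000e+08 / 2.6435e+10 = 0.01134859 m
G_linear = 0.54000 * (pi * 3.6500 / 0.01134859)^2 = 551309.4
G_dBi = 10 * log10(551309.4) = 57.41 dBi

57.41 dBi


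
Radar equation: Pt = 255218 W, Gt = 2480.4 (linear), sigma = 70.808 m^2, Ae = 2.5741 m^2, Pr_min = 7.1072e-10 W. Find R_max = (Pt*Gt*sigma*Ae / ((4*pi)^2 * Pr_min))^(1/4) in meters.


R^4 = 255218*2480.4*70.808*2.5741 / ((4*pi)^2 * 7.1072e-10) = 1.028070e+18
R_max = 1.028070e+18^0.25 = 31842 m

31842 m
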